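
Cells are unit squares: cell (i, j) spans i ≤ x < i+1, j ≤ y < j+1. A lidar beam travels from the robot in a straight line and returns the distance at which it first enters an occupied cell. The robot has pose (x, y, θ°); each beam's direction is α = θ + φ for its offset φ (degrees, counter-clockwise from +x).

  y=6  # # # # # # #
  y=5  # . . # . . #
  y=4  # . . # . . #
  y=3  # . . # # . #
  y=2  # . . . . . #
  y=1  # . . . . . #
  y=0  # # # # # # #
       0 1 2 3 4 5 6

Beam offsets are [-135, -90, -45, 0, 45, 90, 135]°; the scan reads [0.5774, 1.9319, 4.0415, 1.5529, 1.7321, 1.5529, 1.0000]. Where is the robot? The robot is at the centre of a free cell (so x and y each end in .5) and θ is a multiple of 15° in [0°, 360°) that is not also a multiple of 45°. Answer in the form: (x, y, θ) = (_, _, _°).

(x, y, θ) = (1.5, 4.5, 345°)

The pose lattice has 21·16 = 336 candidates. Test each by forward raycasting.
  (2.5, 1.5, 165°): beam 1 = 4.0415 ≠ 0.5774 ✗
  (1.5, 3.5, 120°): beam 1 = 1.5529 ≠ 0.5774 ✗
  (5.5, 1.5, 75°): beam 2 = 0.5176 ≠ 1.9319 ✗
  (2.5, 3.5, 240°): beam 1 = 2.5882 ≠ 0.5774 ✗
  …
  (1.5, 4.5, 345°): r_1=0.5774, r_2=1.9319, r_3=4.0415, r_4=1.5529, r_5=1.7321, r_6=1.5529, r_7=1.0000 — all match ✓
Unique over the lattice → pose = (1.5, 4.5, 345°).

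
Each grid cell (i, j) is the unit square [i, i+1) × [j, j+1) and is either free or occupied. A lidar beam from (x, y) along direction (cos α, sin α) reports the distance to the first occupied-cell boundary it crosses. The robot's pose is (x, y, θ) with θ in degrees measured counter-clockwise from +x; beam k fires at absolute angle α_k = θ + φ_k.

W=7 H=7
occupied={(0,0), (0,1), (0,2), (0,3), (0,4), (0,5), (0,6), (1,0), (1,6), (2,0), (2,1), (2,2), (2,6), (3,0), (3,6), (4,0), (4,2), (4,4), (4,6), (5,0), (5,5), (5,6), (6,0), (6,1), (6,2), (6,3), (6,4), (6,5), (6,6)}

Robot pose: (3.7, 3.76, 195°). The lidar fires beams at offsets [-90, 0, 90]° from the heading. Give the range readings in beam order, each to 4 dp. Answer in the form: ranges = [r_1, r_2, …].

beam 1: φ=-90°, α=105°
  cosα=-0.2588 sinα=0.9659 | (3,3) | tMaxX 2.7046 tMaxY 0.2485 | tΔX 3.8637 tΔY 1.0353
    t=0.2485 [y] (3,4)
    t=1.2837 [y] (3,5)
    t=2.3190 [y] (3,6) — stop
  → r_1 = 2.3190
beam 2: φ=0°, α=195°
  cosα=-0.9659 sinα=-0.2588 | (3,3) | tMaxX 0.7247 tMaxY 2.9364 | tΔX 1.0353 tΔY 3.8637
    t=0.7247 [x] (2,3)
    t=1.7600 [x] (1,3)
    t=2.7952 [x] (0,3) — stop
  → r_2 = 2.7952
beam 3: φ=90°, α=285°
  cosα=0.2588 sinα=-0.9659 | (3,3) | tMaxX 1.1591 tMaxY 0.7868 | tΔX 3.8637 tΔY 1.0353
    t=0.7868 [y] (3,2)
    t=1.1591 [x] (4,2) — stop
  → r_3 = 1.1591

ranges = [2.3190, 2.7952, 1.1591]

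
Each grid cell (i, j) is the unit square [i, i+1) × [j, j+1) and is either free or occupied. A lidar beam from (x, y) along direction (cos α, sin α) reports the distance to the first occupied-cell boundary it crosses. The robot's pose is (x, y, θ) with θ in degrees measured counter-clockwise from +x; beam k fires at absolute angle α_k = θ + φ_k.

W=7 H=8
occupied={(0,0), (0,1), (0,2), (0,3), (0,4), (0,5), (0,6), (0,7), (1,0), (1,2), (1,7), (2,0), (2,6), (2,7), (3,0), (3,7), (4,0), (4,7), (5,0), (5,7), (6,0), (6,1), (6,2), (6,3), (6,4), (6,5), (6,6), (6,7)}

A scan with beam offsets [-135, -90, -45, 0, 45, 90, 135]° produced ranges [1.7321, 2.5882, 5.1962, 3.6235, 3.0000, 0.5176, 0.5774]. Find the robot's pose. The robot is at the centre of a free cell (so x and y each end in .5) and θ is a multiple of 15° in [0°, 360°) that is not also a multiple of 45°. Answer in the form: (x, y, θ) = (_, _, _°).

(x, y, θ) = (2.5, 5.5, 345°)

The pose lattice has 28·16 = 448 candidates. Test each by forward raycasting.
  (5.5, 3.5, 105°): beam 1 = 0.5774 ≠ 1.7321 ✗
  (5.5, 3.5, 195°): beam 1 = 1.0000 ≠ 1.7321 ✗
  (3.5, 2.5, 345°): beam 1 = 2.8868 ≠ 1.7321 ✗
  (1.5, 3.5, 210°): beam 1 = 2.5882 ≠ 1.7321 ✗
  …
  (2.5, 5.5, 345°): r_1=1.7321, r_2=2.5882, r_3=5.1962, r_4=3.6235, r_5=3.0000, r_6=0.5176, r_7=0.5774 — all match ✓
Only this pose fits every beam.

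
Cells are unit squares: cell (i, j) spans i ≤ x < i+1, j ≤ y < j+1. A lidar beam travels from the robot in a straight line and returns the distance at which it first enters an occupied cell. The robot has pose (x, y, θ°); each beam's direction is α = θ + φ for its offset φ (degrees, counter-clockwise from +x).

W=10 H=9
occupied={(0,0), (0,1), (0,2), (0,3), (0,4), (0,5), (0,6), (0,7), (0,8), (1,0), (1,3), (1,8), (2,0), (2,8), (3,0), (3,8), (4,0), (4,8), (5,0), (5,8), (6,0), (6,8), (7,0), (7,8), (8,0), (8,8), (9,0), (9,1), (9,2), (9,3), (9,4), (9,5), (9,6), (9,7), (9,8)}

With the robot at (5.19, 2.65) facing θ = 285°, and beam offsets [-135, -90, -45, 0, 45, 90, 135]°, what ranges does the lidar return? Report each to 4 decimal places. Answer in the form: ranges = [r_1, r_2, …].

beam 1: φ=-135°, α=150°
  d=(-0.8660,0.5000)  start (5,2)  tX=0.2194 tY=0.7000  stride 1/|dx|=1.1547 1/|dy|=2.0000
    cross x-line → (4,2), t=0.2194
    cross y-line → (4,3), t=0.7000
    cross x-line → (3,3), t=1.3741
    cross x-line → (2,3), t=2.5288
    cross y-line → (2,4), t=2.7000
    cross x-line → (1,4), t=3.6835
    cross y-line → (1,5), t=4.7000
    cross x-line → (0,5), t=4.8382 (wall)
  → r_1 = 4.8382
beam 2: φ=-90°, α=195°
  d=(-0.9659,-0.2588)  start (5,2)  tX=0.1967 tY=2.5114  stride 1/|dx|=1.0353 1/|dy|=3.8637
    cross x-line → (4,2), t=0.1967
    cross x-line → (3,2), t=1.2320
    cross x-line → (2,2), t=2.2673
    cross y-line → (2,1), t=2.5114
    cross x-line → (1,1), t=3.3025
    cross x-line → (0,1), t=4.3378 (wall)
  → r_2 = 4.3378
beam 3: φ=-45°, α=240°
  d=(-0.5000,-0.8660)  start (5,2)  tX=0.3800 tY=0.7506  stride 1/|dx|=2.0000 1/|dy|=1.1547
    cross x-line → (4,2), t=0.3800
    cross y-line → (4,1), t=0.7506
    cross y-line → (4,0), t=1.9053 (wall)
  → r_3 = 1.9053
beam 4: φ=0°, α=285°
  d=(0.2588,-0.9659)  start (5,2)  tX=3.1296 tY=0.6729  stride 1/|dx|=3.8637 1/|dy|=1.0353
    cross y-line → (5,1), t=0.6729
    cross y-line → (5,0), t=1.7082 (wall)
  → r_4 = 1.7082
beam 5: φ=45°, α=330°
  d=(0.8660,-0.5000)  start (5,2)  tX=0.9353 tY=1.3000  stride 1/|dx|=1.1547 1/|dy|=2.0000
    cross x-line → (6,2), t=0.9353
    cross y-line → (6,1), t=1.3000
    cross x-line → (7,1), t=2.0900
    cross x-line → (8,1), t=3.2447
    cross y-line → (8,0), t=3.3000 (wall)
  → r_5 = 3.3000
beam 6: φ=90°, α=15°
  d=(0.9659,0.2588)  start (5,2)  tX=0.8386 tY=1.3523  stride 1/|dx|=1.0353 1/|dy|=3.8637
    cross x-line → (6,2), t=0.8386
    cross y-line → (6,3), t=1.3523
    cross x-line → (7,3), t=1.8738
    cross x-line → (8,3), t=2.9091
    cross x-line → (9,3), t=3.9444 (wall)
  → r_6 = 3.9444
beam 7: φ=135°, α=60°
  d=(0.5000,0.8660)  start (5,2)  tX=1.6200 tY=0.4041  stride 1/|dx|=2.0000 1/|dy|=1.1547
    cross y-line → (5,3), t=0.4041
    cross y-line → (5,4), t=1.5588
    cross x-line → (6,4), t=1.6200
    cross y-line → (6,5), t=2.7135
    cross x-line → (7,5), t=3.6200
    cross y-line → (7,6), t=3.8682
    cross y-line → (7,7), t=5.0229
    cross x-line → (8,7), t=5.6200
    cross y-line → (8,8), t=6.1776 (wall)
  → r_7 = 6.1776

ranges = [4.8382, 4.3378, 1.9053, 1.7082, 3.3000, 3.9444, 6.1776]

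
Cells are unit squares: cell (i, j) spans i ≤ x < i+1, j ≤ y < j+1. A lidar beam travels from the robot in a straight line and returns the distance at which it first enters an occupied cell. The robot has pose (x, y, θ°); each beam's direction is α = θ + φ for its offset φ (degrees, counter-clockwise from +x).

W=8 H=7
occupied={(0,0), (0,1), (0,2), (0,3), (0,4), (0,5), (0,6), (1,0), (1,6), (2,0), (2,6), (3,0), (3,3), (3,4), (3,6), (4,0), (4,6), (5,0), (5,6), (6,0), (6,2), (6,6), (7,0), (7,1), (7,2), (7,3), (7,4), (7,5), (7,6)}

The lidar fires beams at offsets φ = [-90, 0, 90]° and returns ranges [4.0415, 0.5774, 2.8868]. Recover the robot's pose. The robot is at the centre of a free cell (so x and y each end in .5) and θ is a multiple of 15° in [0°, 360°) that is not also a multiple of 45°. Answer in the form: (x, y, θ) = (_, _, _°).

(x, y, θ) = (3.5, 2.5, 120°)

Enumerate (i+0.5, j+0.5, θ) over the 27 free cells and 16 admissible headings. For each, cast all 3 beams and compare to the given ranges.
  (4.5, 2.5, 75°): beam 1 = 1.5529 ≠ 4.0415 ✗
  (1.5, 5.5, 15°): beam 1 = 4.6587 ≠ 4.0415 ✗
  (4.5, 1.5, 210°): beam 1 = 1.7321 ≠ 4.0415 ✗
  (1.5, 1.5, 120°): beam 1 = 6.3509 ≠ 4.0415 ✗
  …
  (3.5, 2.5, 120°): r_1=4.0415, r_2=0.5774, r_3=2.8868 — all match ✓
No second candidate reproduces the full scan.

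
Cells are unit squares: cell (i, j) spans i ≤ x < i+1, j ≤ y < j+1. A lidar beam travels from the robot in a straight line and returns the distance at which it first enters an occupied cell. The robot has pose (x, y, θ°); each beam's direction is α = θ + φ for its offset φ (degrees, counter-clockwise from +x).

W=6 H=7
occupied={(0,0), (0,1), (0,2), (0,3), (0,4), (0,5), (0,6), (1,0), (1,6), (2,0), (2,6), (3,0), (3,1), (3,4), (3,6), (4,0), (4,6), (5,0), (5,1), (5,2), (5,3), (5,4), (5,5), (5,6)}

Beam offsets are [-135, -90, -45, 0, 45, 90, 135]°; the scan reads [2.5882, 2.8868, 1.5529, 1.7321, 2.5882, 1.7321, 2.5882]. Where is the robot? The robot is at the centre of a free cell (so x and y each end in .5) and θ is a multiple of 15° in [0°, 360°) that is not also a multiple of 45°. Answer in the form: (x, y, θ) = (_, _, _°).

(x, y, θ) = (2.5, 3.5, 210°)

Candidates: 18 free-cell centres × 16 headings = 288 poses. Raycast each; keep the one whose scan matches to 4 dp.
  (4.5, 4.5, 150°): beam 1 = 0.5176 ≠ 2.5882 ✗
  (1.5, 3.5, 210°): beam 2 = 1.0000 ≠ 2.8868 ✗
  (4.5, 3.5, 285°): beam 1 = 1.0000 ≠ 2.5882 ✗
  …
  (2.5, 3.5, 210°): r_1=2.5882, r_2=2.8868, r_3=1.5529, r_4=1.7321, r_5=2.5882, r_6=1.7321, r_7=2.5882 — all match ✓
No second candidate reproduces the full scan.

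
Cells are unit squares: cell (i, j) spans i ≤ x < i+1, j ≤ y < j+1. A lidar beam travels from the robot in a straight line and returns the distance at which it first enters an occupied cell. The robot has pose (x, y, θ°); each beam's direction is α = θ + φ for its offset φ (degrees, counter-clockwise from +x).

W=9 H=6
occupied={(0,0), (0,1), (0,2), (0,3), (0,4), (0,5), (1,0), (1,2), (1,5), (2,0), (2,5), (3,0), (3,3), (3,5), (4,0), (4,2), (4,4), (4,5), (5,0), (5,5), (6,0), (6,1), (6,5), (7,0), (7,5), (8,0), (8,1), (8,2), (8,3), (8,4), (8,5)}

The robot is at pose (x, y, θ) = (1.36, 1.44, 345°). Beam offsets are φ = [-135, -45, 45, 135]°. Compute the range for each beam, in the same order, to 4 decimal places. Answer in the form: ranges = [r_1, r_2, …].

ranges = [0.4157, 0.5081, 3.0484, 0.6466]

beam 1: φ=-135°, α=210°
  dir = (cos 210°, sin 210°) = (-0.8660, -0.5000); from cell (1,1)
  next x-line at t=0.4157, next y-line at t=0.8800; Δt_x=1.1547, Δt_y=2.0000
    x: enter (0,1) at t=0.4157 ← occupied
  → r_1 = 0.4157
beam 2: φ=-45°, α=300°
  dir = (cos 300°, sin 300°) = (0.5000, -0.8660); from cell (1,1)
  next x-line at t=1.2800, next y-line at t=0.5081; Δt_x=2.0000, Δt_y=1.1547
    y: enter (1,0) at t=0.5081 ← occupied
  → r_2 = 0.5081
beam 3: φ=45°, α=30°
  dir = (cos 30°, sin 30°) = (0.8660, 0.5000); from cell (1,1)
  next x-line at t=0.7390, next y-line at t=1.1200; Δt_x=1.1547, Δt_y=2.0000
    x: enter (2,1) at t=0.7390
    y: enter (2,2) at t=1.1200
    x: enter (3,2) at t=1.8937
    x: enter (4,2) at t=3.0484 ← occupied
  → r_3 = 3.0484
beam 4: φ=135°, α=120°
  dir = (cos 120°, sin 120°) = (-0.5000, 0.8660); from cell (1,1)
  next x-line at t=0.7200, next y-line at t=0.6466; Δt_x=2.0000, Δt_y=1.1547
    y: enter (1,2) at t=0.6466 ← occupied
  → r_4 = 0.6466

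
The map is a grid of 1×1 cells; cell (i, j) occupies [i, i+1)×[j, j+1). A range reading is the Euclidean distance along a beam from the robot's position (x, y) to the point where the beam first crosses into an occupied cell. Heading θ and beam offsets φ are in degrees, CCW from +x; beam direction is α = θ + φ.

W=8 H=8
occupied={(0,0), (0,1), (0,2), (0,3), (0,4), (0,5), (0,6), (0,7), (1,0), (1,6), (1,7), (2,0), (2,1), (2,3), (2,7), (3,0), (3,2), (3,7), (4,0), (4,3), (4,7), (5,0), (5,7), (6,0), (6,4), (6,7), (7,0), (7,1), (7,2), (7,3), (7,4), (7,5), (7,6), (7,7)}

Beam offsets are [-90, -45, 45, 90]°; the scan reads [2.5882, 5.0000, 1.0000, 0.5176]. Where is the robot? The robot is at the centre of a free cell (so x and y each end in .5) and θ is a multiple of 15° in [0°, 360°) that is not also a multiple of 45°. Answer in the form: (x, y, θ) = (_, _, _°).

(x, y, θ) = (1.5, 4.5, 75°)

Candidates: 30 free-cell centres × 16 headings = 480 poses. Raycast each; keep the one whose scan matches to 4 dp.
  (6.5, 1.5, 240°): beam 1 = 2.8868 ≠ 2.5882 ✗
  (2.5, 6.5, 330°): beam 1 = 3.0000 ≠ 2.5882 ✗
  (5.5, 6.5, 330°): beam 1 = 2.8868 ≠ 2.5882 ✗
  …
  (1.5, 4.5, 75°): r_1=2.5882, r_2=5.0000, r_3=1.0000, r_4=0.5176 — all match ✓
No second candidate reproduces the full scan.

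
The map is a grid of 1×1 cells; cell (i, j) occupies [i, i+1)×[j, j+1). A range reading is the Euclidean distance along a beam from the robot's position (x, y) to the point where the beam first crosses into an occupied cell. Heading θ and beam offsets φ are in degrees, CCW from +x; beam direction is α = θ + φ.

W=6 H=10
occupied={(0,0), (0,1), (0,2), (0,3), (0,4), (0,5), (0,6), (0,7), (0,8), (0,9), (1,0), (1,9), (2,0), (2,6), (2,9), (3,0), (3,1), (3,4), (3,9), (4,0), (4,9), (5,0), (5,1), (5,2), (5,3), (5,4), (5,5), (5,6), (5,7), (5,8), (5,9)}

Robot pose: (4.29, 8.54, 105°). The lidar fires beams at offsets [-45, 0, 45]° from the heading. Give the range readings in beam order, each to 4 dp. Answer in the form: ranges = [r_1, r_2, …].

ranges = [0.5312, 0.4762, 0.9200]

beam 1: φ=-45°, α=60°
  dir = (cos 60°, sin 60°) = (0.5000, 0.8660); from cell (4,8)
  next x-line at t=1.4200, next y-line at t=0.5312; Δt_x=2.0000, Δt_y=1.1547
    y: enter (4,9) at t=0.5312 ← occupied
  → r_1 = 0.5312
beam 2: φ=0°, α=105°
  dir = (cos 105°, sin 105°) = (-0.2588, 0.9659); from cell (4,8)
  next x-line at t=1.1205, next y-line at t=0.4762; Δt_x=3.8637, Δt_y=1.0353
    y: enter (4,9) at t=0.4762 ← occupied
  → r_2 = 0.4762
beam 3: φ=45°, α=150°
  dir = (cos 150°, sin 150°) = (-0.8660, 0.5000); from cell (4,8)
  next x-line at t=0.3349, next y-line at t=0.9200; Δt_x=1.1547, Δt_y=2.0000
    x: enter (3,8) at t=0.3349
    y: enter (3,9) at t=0.9200 ← occupied
  → r_3 = 0.9200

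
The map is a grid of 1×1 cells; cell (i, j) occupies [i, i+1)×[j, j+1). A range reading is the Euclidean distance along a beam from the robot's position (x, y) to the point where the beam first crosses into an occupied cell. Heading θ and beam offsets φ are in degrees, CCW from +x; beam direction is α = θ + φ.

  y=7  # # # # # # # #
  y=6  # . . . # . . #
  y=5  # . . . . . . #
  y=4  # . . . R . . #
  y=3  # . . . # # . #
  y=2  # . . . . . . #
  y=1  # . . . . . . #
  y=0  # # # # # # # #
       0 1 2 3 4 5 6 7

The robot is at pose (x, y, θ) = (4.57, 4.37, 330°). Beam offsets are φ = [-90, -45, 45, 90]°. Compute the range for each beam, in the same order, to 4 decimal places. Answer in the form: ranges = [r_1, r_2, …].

ranges = [0.4272, 0.3831, 2.5157, 3.0369]

beam 1: φ=-90°, α=240°
  d=(-0.5000,-0.8660)  start (4,4)  tX=1.1400 tY=0.4272  stride 1/|dx|=2.0000 1/|dy|=1.1547
    cross y-line → (4,3), t=0.4272 (wall)
  → r_1 = 0.4272
beam 2: φ=-45°, α=285°
  d=(0.2588,-0.9659)  start (4,4)  tX=1.6614 tY=0.3831  stride 1/|dx|=3.8637 1/|dy|=1.0353
    cross y-line → (4,3), t=0.3831 (wall)
  → r_2 = 0.3831
beam 3: φ=45°, α=15°
  d=(0.9659,0.2588)  start (4,4)  tX=0.4452 tY=2.4341  stride 1/|dx|=1.0353 1/|dy|=3.8637
    cross x-line → (5,4), t=0.4452
    cross x-line → (6,4), t=1.4804
    cross y-line → (6,5), t=2.4341
    cross x-line → (7,5), t=2.5157 (wall)
  → r_3 = 2.5157
beam 4: φ=90°, α=60°
  d=(0.5000,0.8660)  start (4,4)  tX=0.8600 tY=0.7275  stride 1/|dx|=2.0000 1/|dy|=1.1547
    cross y-line → (4,5), t=0.7275
    cross x-line → (5,5), t=0.8600
    cross y-line → (5,6), t=1.8822
    cross x-line → (6,6), t=2.8600
    cross y-line → (6,7), t=3.0369 (wall)
  → r_4 = 3.0369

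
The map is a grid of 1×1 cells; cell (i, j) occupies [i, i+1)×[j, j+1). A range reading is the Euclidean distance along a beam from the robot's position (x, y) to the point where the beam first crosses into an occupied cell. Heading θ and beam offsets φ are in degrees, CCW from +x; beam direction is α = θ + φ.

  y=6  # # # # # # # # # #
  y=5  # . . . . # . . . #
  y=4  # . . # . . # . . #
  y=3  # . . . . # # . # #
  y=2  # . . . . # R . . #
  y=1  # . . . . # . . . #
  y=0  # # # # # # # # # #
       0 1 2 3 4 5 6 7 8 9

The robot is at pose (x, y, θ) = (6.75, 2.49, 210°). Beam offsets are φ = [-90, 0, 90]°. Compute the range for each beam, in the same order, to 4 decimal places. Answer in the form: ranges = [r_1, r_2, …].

beam 1: φ=-90°, α=120°
  cosα=-0.5000 sinα=0.8660 | (6,2) | tMaxX 1.5000 tMaxY 0.5889 | tΔX 2.0000 tΔY 1.1547
    t=0.5889 [y] (6,3) — stop
  → r_1 = 0.5889
beam 2: φ=0°, α=210°
  cosα=-0.8660 sinα=-0.5000 | (6,2) | tMaxX 0.8660 tMaxY 0.9800 | tΔX 1.1547 tΔY 2.0000
    t=0.8660 [x] (5,2) — stop
  → r_2 = 0.8660
beam 3: φ=90°, α=300°
  cosα=0.5000 sinα=-0.8660 | (6,2) | tMaxX 0.5000 tMaxY 0.5658 | tΔX 2.0000 tΔY 1.1547
    t=0.5000 [x] (7,2)
    t=0.5658 [y] (7,1)
    t=1.7205 [y] (7,0) — stop
  → r_3 = 1.7205

ranges = [0.5889, 0.8660, 1.7205]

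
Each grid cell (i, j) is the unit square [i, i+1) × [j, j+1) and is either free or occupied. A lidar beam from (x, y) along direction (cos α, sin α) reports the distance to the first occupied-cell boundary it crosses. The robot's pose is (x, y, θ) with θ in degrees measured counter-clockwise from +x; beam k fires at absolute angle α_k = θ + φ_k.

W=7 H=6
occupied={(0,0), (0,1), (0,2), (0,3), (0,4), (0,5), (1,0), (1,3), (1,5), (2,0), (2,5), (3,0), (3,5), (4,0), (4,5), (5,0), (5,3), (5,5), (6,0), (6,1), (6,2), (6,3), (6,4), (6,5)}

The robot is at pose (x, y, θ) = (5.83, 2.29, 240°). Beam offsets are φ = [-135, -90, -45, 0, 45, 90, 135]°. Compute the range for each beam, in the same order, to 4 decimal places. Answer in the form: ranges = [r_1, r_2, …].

ranges = [0.7350, 5.4200, 4.9842, 1.4896, 0.6568, 0.1963, 0.1760]

beam 1: φ=-135°, α=105°
  d=(-0.2588,0.9659)  start (5,2)  tX=3.2069 tY=0.7350  stride 1/|dx|=3.8637 1/|dy|=1.0353
    cross y-line → (5,3), t=0.7350 (wall)
  → r_1 = 0.7350
beam 2: φ=-90°, α=150°
  d=(-0.8660,0.5000)  start (5,2)  tX=0.9584 tY=1.4200  stride 1/|dx|=1.1547 1/|dy|=2.0000
    cross x-line → (4,2), t=0.9584
    cross y-line → (4,3), t=1.4200
    cross x-line → (3,3), t=2.1131
    cross x-line → (2,3), t=3.2678
    cross y-line → (2,4), t=3.4200
    cross x-line → (1,4), t=4.4225
    cross y-line → (1,5), t=5.4200 (wall)
  → r_2 = 5.4200
beam 3: φ=-45°, α=195°
  d=(-0.9659,-0.2588)  start (5,2)  tX=0.8593 tY=1.1205  stride 1/|dx|=1.0353 1/|dy|=3.8637
    cross x-line → (4,2), t=0.8593
    cross y-line → (4,1), t=1.1205
    cross x-line → (3,1), t=1.8946
    cross x-line → (2,1), t=2.9298
    cross x-line → (1,1), t=3.9651
    cross y-line → (1,0), t=4.9842 (wall)
  → r_3 = 4.9842
beam 4: φ=0°, α=240°
  d=(-0.5000,-0.8660)  start (5,2)  tX=1.6600 tY=0.3349  stride 1/|dx|=2.0000 1/|dy|=1.1547
    cross y-line → (5,1), t=0.3349
    cross y-line → (5,0), t=1.4896 (wall)
  → r_4 = 1.4896
beam 5: φ=45°, α=285°
  d=(0.2588,-0.9659)  start (5,2)  tX=0.6568 tY=0.3002  stride 1/|dx|=3.8637 1/|dy|=1.0353
    cross y-line → (5,1), t=0.3002
    cross x-line → (6,1), t=0.6568 (wall)
  → r_5 = 0.6568
beam 6: φ=90°, α=330°
  d=(0.8660,-0.5000)  start (5,2)  tX=0.1963 tY=0.5800  stride 1/|dx|=1.1547 1/|dy|=2.0000
    cross x-line → (6,2), t=0.1963 (wall)
  → r_6 = 0.1963
beam 7: φ=135°, α=15°
  d=(0.9659,0.2588)  start (5,2)  tX=0.1760 tY=2.7432  stride 1/|dx|=1.0353 1/|dy|=3.8637
    cross x-line → (6,2), t=0.1760 (wall)
  → r_7 = 0.1760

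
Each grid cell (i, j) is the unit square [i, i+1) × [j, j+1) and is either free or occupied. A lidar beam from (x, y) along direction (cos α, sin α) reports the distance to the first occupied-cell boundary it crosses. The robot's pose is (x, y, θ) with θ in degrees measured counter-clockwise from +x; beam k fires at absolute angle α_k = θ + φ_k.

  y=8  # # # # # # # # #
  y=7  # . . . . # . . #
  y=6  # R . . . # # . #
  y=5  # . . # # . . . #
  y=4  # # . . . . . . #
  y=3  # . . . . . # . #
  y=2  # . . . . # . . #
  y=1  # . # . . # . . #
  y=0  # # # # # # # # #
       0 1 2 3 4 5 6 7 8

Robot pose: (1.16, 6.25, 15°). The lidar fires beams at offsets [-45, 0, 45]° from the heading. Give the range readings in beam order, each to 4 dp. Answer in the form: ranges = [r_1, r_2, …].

ranges = [2.1246, 3.9755, 2.0207]

beam 1: φ=-45°, α=330°
  dir = (cos 330°, sin 330°) = (0.8660, -0.5000); from cell (1,6)
  next x-line at t=0.9699, next y-line at t=0.5000; Δt_x=1.1547, Δt_y=2.0000
    y: enter (1,5) at t=0.5000
    x: enter (2,5) at t=0.9699
    x: enter (3,5) at t=2.1246 ← occupied
  → r_1 = 2.1246
beam 2: φ=0°, α=15°
  dir = (cos 15°, sin 15°) = (0.9659, 0.2588); from cell (1,6)
  next x-line at t=0.8696, next y-line at t=2.8978; Δt_x=1.0353, Δt_y=3.8637
    x: enter (2,6) at t=0.8696
    x: enter (3,6) at t=1.9049
    y: enter (3,7) at t=2.8978
    x: enter (4,7) at t=2.9402
    x: enter (5,7) at t=3.9755 ← occupied
  → r_2 = 3.9755
beam 3: φ=45°, α=60°
  dir = (cos 60°, sin 60°) = (0.5000, 0.8660); from cell (1,6)
  next x-line at t=1.6800, next y-line at t=0.8660; Δt_x=2.0000, Δt_y=1.1547
    y: enter (1,7) at t=0.8660
    x: enter (2,7) at t=1.6800
    y: enter (2,8) at t=2.0207 ← occupied
  → r_3 = 2.0207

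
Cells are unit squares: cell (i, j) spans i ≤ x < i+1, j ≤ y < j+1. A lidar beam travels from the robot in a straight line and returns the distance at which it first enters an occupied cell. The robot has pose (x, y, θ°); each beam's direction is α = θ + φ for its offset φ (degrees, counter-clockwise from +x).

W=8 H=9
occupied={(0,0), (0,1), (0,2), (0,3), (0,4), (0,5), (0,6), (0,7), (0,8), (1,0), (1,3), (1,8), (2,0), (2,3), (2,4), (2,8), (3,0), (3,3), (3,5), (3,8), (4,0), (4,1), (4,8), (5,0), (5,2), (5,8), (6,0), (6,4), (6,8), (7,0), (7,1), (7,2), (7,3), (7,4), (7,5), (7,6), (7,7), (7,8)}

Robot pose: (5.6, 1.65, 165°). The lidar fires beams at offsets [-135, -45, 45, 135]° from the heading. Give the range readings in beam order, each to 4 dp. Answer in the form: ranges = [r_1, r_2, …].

ranges = [1.6166, 0.4041, 0.6928, 0.7506]

beam 1: φ=-135°, α=30°
  dir = (cos 30°, sin 30°) = (0.8660, 0.5000); from cell (5,1)
  next x-line at t=0.4619, next y-line at t=0.7000; Δt_x=1.1547, Δt_y=2.0000
    x: enter (6,1) at t=0.4619
    y: enter (6,2) at t=0.7000
    x: enter (7,2) at t=1.6166 ← occupied
  → r_1 = 1.6166
beam 2: φ=-45°, α=120°
  dir = (cos 120°, sin 120°) = (-0.5000, 0.8660); from cell (5,1)
  next x-line at t=1.2000, next y-line at t=0.4041; Δt_x=2.0000, Δt_y=1.1547
    y: enter (5,2) at t=0.4041 ← occupied
  → r_2 = 0.4041
beam 3: φ=45°, α=210°
  dir = (cos 210°, sin 210°) = (-0.8660, -0.5000); from cell (5,1)
  next x-line at t=0.6928, next y-line at t=1.3000; Δt_x=1.1547, Δt_y=2.0000
    x: enter (4,1) at t=0.6928 ← occupied
  → r_3 = 0.6928
beam 4: φ=135°, α=300°
  dir = (cos 300°, sin 300°) = (0.5000, -0.8660); from cell (5,1)
  next x-line at t=0.8000, next y-line at t=0.7506; Δt_x=2.0000, Δt_y=1.1547
    y: enter (5,0) at t=0.7506 ← occupied
  → r_4 = 0.7506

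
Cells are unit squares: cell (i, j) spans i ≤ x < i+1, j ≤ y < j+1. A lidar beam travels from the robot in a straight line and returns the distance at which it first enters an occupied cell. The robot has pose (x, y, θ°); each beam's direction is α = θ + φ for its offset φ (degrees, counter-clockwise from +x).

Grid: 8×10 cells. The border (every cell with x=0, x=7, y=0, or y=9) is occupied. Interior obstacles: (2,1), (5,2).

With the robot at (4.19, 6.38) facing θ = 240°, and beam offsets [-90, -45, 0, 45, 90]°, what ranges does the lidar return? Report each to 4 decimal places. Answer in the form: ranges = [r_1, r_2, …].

ranges = [3.6835, 3.3025, 6.2123, 3.4992, 3.2447]

beam 1: φ=-90°, α=150°
  dir = (cos 150°, sin 150°) = (-0.8660, 0.5000); from cell (4,6)
  next x-line at t=0.2194, next y-line at t=1.2400; Δt_x=1.1547, Δt_y=2.0000
    x: enter (3,6) at t=0.2194
    y: enter (3,7) at t=1.2400
    x: enter (2,7) at t=1.3741
    x: enter (1,7) at t=2.5288
    y: enter (1,8) at t=3.2400
    x: enter (0,8) at t=3.6835 ← occupied
  → r_1 = 3.6835
beam 2: φ=-45°, α=195°
  dir = (cos 195°, sin 195°) = (-0.9659, -0.2588); from cell (4,6)
  next x-line at t=0.1967, next y-line at t=1.4682; Δt_x=1.0353, Δt_y=3.8637
    x: enter (3,6) at t=0.1967
    x: enter (2,6) at t=1.2320
    y: enter (2,5) at t=1.4682
    x: enter (1,5) at t=2.2673
    x: enter (0,5) at t=3.3025 ← occupied
  → r_2 = 3.3025
beam 3: φ=0°, α=240°
  dir = (cos 240°, sin 240°) = (-0.5000, -0.8660); from cell (4,6)
  next x-line at t=0.3800, next y-line at t=0.4388; Δt_x=2.0000, Δt_y=1.1547
    x: enter (3,6) at t=0.3800
    y: enter (3,5) at t=0.4388
    y: enter (3,4) at t=1.5935
    x: enter (2,4) at t=2.3800
    y: enter (2,3) at t=2.7482
    y: enter (2,2) at t=3.9029
    x: enter (1,2) at t=4.3800
    y: enter (1,1) at t=5.0576
    y: enter (1,0) at t=6.2123 ← occupied
  → r_3 = 6.2123
beam 4: φ=45°, α=285°
  dir = (cos 285°, sin 285°) = (0.2588, -0.9659); from cell (4,6)
  next x-line at t=3.1296, next y-line at t=0.3934; Δt_x=3.8637, Δt_y=1.0353
    y: enter (4,5) at t=0.3934
    y: enter (4,4) at t=1.4287
    y: enter (4,3) at t=2.4640
    x: enter (5,3) at t=3.1296
    y: enter (5,2) at t=3.4992 ← occupied
  → r_4 = 3.4992
beam 5: φ=90°, α=330°
  dir = (cos 330°, sin 330°) = (0.8660, -0.5000); from cell (4,6)
  next x-line at t=0.9353, next y-line at t=0.7600; Δt_x=1.1547, Δt_y=2.0000
    y: enter (4,5) at t=0.7600
    x: enter (5,5) at t=0.9353
    x: enter (6,5) at t=2.0900
    y: enter (6,4) at t=2.7600
    x: enter (7,4) at t=3.2447 ← occupied
  → r_5 = 3.2447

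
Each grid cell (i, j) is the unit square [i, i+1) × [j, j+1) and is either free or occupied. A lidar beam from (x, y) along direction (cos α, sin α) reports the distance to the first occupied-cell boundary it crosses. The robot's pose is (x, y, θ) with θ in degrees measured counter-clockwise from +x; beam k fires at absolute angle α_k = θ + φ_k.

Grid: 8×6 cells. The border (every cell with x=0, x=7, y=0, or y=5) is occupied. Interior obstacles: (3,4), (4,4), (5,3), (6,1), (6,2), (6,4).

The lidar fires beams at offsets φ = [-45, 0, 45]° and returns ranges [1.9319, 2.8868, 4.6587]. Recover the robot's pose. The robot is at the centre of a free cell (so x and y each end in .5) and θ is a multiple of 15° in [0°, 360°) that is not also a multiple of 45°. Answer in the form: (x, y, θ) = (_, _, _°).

Enumerate (i+0.5, j+0.5, θ) over the 18 free cells and 16 admissible headings. For each, cast all 3 beams and compare to the given ranges.
  (4.5, 1.5, 75°): beam 1 = 1.7321 ≠ 1.9319 ✗
  (4.5, 2.5, 345°): beam 1 = 1.7321 ≠ 1.9319 ✗
  (4.5, 3.5, 330°): beam 1 = 2.5882 ≠ 1.9319 ✗
  (2.5, 1.5, 30°): beam 2 = 3.0000 ≠ 2.8868 ✗
  …
  (1.5, 3.5, 300°): r_1=1.9319, r_2=2.8868, r_3=4.6587 — all match ✓
No second candidate reproduces the full scan.

(x, y, θ) = (1.5, 3.5, 300°)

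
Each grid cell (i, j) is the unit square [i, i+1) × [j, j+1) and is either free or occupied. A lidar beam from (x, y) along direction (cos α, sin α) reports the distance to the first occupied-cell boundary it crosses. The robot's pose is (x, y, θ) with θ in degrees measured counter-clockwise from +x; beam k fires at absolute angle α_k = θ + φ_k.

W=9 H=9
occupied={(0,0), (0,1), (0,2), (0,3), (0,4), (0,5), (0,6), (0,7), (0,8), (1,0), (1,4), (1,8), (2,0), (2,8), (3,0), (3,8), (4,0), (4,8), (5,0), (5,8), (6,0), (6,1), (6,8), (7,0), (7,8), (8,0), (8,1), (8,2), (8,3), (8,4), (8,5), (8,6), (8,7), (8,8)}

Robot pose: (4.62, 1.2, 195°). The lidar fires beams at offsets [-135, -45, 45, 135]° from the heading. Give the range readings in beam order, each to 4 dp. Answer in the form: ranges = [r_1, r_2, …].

ranges = [6.7600, 4.1800, 0.2309, 0.4000]

beam 1: φ=-135°, α=60°
  dir = (cos 60°, sin 60°) = (0.5000, 0.8660); from cell (4,1)
  next x-line at t=0.7600, next y-line at t=0.9238; Δt_x=2.0000, Δt_y=1.1547
    x: enter (5,1) at t=0.7600
    y: enter (5,2) at t=0.9238
    y: enter (5,3) at t=2.0785
    x: enter (6,3) at t=2.7600
    y: enter (6,4) at t=3.2332
    y: enter (6,5) at t=4.3879
    x: enter (7,5) at t=4.7600
    y: enter (7,6) at t=5.5426
    y: enter (7,7) at t=6.6973
    x: enter (8,7) at t=6.7600 ← occupied
  → r_1 = 6.7600
beam 2: φ=-45°, α=150°
  dir = (cos 150°, sin 150°) = (-0.8660, 0.5000); from cell (4,1)
  next x-line at t=0.7159, next y-line at t=1.6000; Δt_x=1.1547, Δt_y=2.0000
    x: enter (3,1) at t=0.7159
    y: enter (3,2) at t=1.6000
    x: enter (2,2) at t=1.8706
    x: enter (1,2) at t=3.0253
    y: enter (1,3) at t=3.6000
    x: enter (0,3) at t=4.1800 ← occupied
  → r_2 = 4.1800
beam 3: φ=45°, α=240°
  dir = (cos 240°, sin 240°) = (-0.5000, -0.8660); from cell (4,1)
  next x-line at t=1.2400, next y-line at t=0.2309; Δt_x=2.0000, Δt_y=1.1547
    y: enter (4,0) at t=0.2309 ← occupied
  → r_3 = 0.2309
beam 4: φ=135°, α=330°
  dir = (cos 330°, sin 330°) = (0.8660, -0.5000); from cell (4,1)
  next x-line at t=0.4388, next y-line at t=0.4000; Δt_x=1.1547, Δt_y=2.0000
    y: enter (4,0) at t=0.4000 ← occupied
  → r_4 = 0.4000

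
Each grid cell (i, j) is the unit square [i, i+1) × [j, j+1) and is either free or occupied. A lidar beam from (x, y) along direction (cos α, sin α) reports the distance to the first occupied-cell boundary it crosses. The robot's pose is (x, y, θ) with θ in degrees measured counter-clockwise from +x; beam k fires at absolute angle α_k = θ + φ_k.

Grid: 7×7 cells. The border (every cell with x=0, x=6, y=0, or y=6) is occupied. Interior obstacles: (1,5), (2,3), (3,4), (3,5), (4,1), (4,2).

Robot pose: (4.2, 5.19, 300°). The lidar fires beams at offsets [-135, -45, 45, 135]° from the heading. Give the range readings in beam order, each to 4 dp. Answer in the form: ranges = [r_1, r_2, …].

beam 1: φ=-135°, α=165°
  d=(-0.9659,0.2588)  start (4,5)  tX=0.2071 tY=3.1296  stride 1/|dx|=1.0353 1/|dy|=3.8637
    cross x-line → (3,5), t=0.2071 (wall)
  → r_1 = 0.2071
beam 2: φ=-45°, α=255°
  d=(-0.2588,-0.9659)  start (4,5)  tX=0.7727 tY=0.1967  stride 1/|dx|=3.8637 1/|dy|=1.0353
    cross y-line → (4,4), t=0.1967
    cross x-line → (3,4), t=0.7727 (wall)
  → r_2 = 0.7727
beam 3: φ=45°, α=345°
  d=(0.9659,-0.2588)  start (4,5)  tX=0.8282 tY=0.7341  stride 1/|dx|=1.0353 1/|dy|=3.8637
    cross y-line → (4,4), t=0.7341
    cross x-line → (5,4), t=0.8282
    cross x-line → (6,4), t=1.8635 (wall)
  → r_3 = 1.8635
beam 4: φ=135°, α=75°
  d=(0.2588,0.9659)  start (4,5)  tX=3.0910 tY=0.8386  stride 1/|dx|=3.8637 1/|dy|=1.0353
    cross y-line → (4,6), t=0.8386 (wall)
  → r_4 = 0.8386

ranges = [0.2071, 0.7727, 1.8635, 0.8386]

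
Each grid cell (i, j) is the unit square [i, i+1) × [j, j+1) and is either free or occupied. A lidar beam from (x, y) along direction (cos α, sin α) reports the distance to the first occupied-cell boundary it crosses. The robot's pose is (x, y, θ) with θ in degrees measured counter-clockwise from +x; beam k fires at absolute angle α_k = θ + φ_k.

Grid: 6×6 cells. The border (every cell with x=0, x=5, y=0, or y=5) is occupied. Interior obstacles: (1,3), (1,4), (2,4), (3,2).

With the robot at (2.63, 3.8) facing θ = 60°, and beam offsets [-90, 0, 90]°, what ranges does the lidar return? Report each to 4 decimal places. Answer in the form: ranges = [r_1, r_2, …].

ranges = [2.7366, 0.2309, 0.4000]

beam 1: φ=-90°, α=330°
  d=(0.8660,-0.5000)  start (2,3)  tX=0.4272 tY=1.6000  stride 1/|dx|=1.1547 1/|dy|=2.0000
    cross x-line → (3,3), t=0.4272
    cross x-line → (4,3), t=1.5819
    cross y-line → (4,2), t=1.6000
    cross x-line → (5,2), t=2.7366 (wall)
  → r_1 = 2.7366
beam 2: φ=0°, α=60°
  d=(0.5000,0.8660)  start (2,3)  tX=0.7400 tY=0.2309  stride 1/|dx|=2.0000 1/|dy|=1.1547
    cross y-line → (2,4), t=0.2309 (wall)
  → r_2 = 0.2309
beam 3: φ=90°, α=150°
  d=(-0.8660,0.5000)  start (2,3)  tX=0.7275 tY=0.4000  stride 1/|dx|=1.1547 1/|dy|=2.0000
    cross y-line → (2,4), t=0.4000 (wall)
  → r_3 = 0.4000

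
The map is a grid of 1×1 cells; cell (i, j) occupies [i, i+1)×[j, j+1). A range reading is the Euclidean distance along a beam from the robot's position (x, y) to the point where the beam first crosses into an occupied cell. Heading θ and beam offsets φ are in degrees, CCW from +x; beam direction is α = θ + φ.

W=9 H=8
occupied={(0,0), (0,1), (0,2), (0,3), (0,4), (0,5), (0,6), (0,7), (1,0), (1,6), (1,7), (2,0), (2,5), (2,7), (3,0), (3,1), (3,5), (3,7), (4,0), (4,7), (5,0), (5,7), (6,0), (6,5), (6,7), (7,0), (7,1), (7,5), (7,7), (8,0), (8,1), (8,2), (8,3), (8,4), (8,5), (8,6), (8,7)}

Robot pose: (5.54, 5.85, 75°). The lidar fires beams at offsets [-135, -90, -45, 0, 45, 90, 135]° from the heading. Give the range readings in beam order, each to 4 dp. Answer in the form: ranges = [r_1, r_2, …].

beam 1: φ=-135°, α=300°
  dir = (cos 300°, sin 300°) = (0.5000, -0.8660); from cell (5,5)
  next x-line at t=0.9200, next y-line at t=0.9815; Δt_x=2.0000, Δt_y=1.1547
    x: enter (6,5) at t=0.9200 ← occupied
  → r_1 = 0.9200
beam 2: φ=-90°, α=345°
  dir = (cos 345°, sin 345°) = (0.9659, -0.2588); from cell (5,5)
  next x-line at t=0.4762, next y-line at t=3.2841; Δt_x=1.0353, Δt_y=3.8637
    x: enter (6,5) at t=0.4762 ← occupied
  → r_2 = 0.4762
beam 3: φ=-45°, α=30°
  dir = (cos 30°, sin 30°) = (0.8660, 0.5000); from cell (5,5)
  next x-line at t=0.5312, next y-line at t=0.3000; Δt_x=1.1547, Δt_y=2.0000
    y: enter (5,6) at t=0.3000
    x: enter (6,6) at t=0.5312
    x: enter (7,6) at t=1.6859
    y: enter (7,7) at t=2.3000 ← occupied
  → r_3 = 2.3000
beam 4: φ=0°, α=75°
  dir = (cos 75°, sin 75°) = (0.2588, 0.9659); from cell (5,5)
  next x-line at t=1.7773, next y-line at t=0.1553; Δt_x=3.8637, Δt_y=1.0353
    y: enter (5,6) at t=0.1553
    y: enter (5,7) at t=1.1906 ← occupied
  → r_4 = 1.1906
beam 5: φ=45°, α=120°
  dir = (cos 120°, sin 120°) = (-0.5000, 0.8660); from cell (5,5)
  next x-line at t=1.0800, next y-line at t=0.1732; Δt_x=2.0000, Δt_y=1.1547
    y: enter (5,6) at t=0.1732
    x: enter (4,6) at t=1.0800
    y: enter (4,7) at t=1.3279 ← occupied
  → r_5 = 1.3279
beam 6: φ=90°, α=165°
  dir = (cos 165°, sin 165°) = (-0.9659, 0.2588); from cell (5,5)
  next x-line at t=0.5590, next y-line at t=0.5796; Δt_x=1.0353, Δt_y=3.8637
    x: enter (4,5) at t=0.5590
    y: enter (4,6) at t=0.5796
    x: enter (3,6) at t=1.5943
    x: enter (2,6) at t=2.6296
    x: enter (1,6) at t=3.6649 ← occupied
  → r_6 = 3.6649
beam 7: φ=135°, α=210°
  dir = (cos 210°, sin 210°) = (-0.8660, -0.5000); from cell (5,5)
  next x-line at t=0.6235, next y-line at t=1.7000; Δt_x=1.1547, Δt_y=2.0000
    x: enter (4,5) at t=0.6235
    y: enter (4,4) at t=1.7000
    x: enter (3,4) at t=1.7782
    x: enter (2,4) at t=2.9329
    y: enter (2,3) at t=3.7000
    x: enter (1,3) at t=4.0876
    x: enter (0,3) at t=5.2423 ← occupied
  → r_7 = 5.2423

ranges = [0.9200, 0.4762, 2.3000, 1.1906, 1.3279, 3.6649, 5.2423]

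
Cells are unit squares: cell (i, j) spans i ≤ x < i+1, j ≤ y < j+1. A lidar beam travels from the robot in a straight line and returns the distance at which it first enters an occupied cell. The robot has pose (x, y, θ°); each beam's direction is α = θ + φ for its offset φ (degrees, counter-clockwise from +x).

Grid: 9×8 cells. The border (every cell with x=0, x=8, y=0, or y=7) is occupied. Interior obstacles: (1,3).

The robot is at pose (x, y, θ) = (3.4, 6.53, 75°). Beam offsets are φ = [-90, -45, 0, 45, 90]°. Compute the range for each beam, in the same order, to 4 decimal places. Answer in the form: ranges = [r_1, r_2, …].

ranges = [4.7623, 0.9400, 0.4866, 0.5427, 1.8159]

beam 1: φ=-90°, α=345°
  d=(0.9659,-0.2588)  start (3,6)  tX=0.6212 tY=2.0478  stride 1/|dx|=1.0353 1/|dy|=3.8637
    cross x-line → (4,6), t=0.6212
    cross x-line → (5,6), t=1.6564
    cross y-line → (5,5), t=2.0478
    cross x-line → (6,5), t=2.6917
    cross x-line → (7,5), t=3.7270
    cross x-line → (8,5), t=4.7623 (wall)
  → r_1 = 4.7623
beam 2: φ=-45°, α=30°
  d=(0.8660,0.5000)  start (3,6)  tX=0.6928 tY=0.9400  stride 1/|dx|=1.1547 1/|dy|=2.0000
    cross x-line → (4,6), t=0.6928
    cross y-line → (4,7), t=0.9400 (wall)
  → r_2 = 0.9400
beam 3: φ=0°, α=75°
  d=(0.2588,0.9659)  start (3,6)  tX=2.3182 tY=0.4866  stride 1/|dx|=3.8637 1/|dy|=1.0353
    cross y-line → (3,7), t=0.4866 (wall)
  → r_3 = 0.4866
beam 4: φ=45°, α=120°
  d=(-0.5000,0.8660)  start (3,6)  tX=0.8000 tY=0.5427  stride 1/|dx|=2.0000 1/|dy|=1.1547
    cross y-line → (3,7), t=0.5427 (wall)
  → r_4 = 0.5427
beam 5: φ=90°, α=165°
  d=(-0.9659,0.2588)  start (3,6)  tX=0.4141 tY=1.8159  stride 1/|dx|=1.0353 1/|dy|=3.8637
    cross x-line → (2,6), t=0.4141
    cross x-line → (1,6), t=1.4494
    cross y-line → (1,7), t=1.8159 (wall)
  → r_5 = 1.8159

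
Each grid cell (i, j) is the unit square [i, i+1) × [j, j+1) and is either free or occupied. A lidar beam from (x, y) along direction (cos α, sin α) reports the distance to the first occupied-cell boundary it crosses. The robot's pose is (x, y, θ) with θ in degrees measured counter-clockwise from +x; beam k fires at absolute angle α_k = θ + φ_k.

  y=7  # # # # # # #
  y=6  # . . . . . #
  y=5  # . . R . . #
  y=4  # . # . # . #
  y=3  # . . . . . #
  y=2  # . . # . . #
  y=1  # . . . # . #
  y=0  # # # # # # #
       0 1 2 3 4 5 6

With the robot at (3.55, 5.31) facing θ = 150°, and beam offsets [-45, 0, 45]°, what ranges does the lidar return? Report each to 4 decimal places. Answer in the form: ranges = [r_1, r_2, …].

beam 1: φ=-45°, α=105°
  d=(-0.2588,0.9659)  start (3,5)  tX=2.1250 tY=0.7143  stride 1/|dx|=3.8637 1/|dy|=1.0353
    cross y-line → (3,6), t=0.7143
    cross y-line → (3,7), t=1.7496 (wall)
  → r_1 = 1.7496
beam 2: φ=0°, α=150°
  d=(-0.8660,0.5000)  start (3,5)  tX=0.6351 tY=1.3800  stride 1/|dx|=1.1547 1/|dy|=2.0000
    cross x-line → (2,5), t=0.6351
    cross y-line → (2,6), t=1.3800
    cross x-line → (1,6), t=1.7898
    cross x-line → (0,6), t=2.9445 (wall)
  → r_2 = 2.9445
beam 3: φ=45°, α=195°
  d=(-0.9659,-0.2588)  start (3,5)  tX=0.5694 tY=1.1977  stride 1/|dx|=1.0353 1/|dy|=3.8637
    cross x-line → (2,5), t=0.5694
    cross y-line → (2,4), t=1.1977 (wall)
  → r_3 = 1.1977

ranges = [1.7496, 2.9445, 1.1977]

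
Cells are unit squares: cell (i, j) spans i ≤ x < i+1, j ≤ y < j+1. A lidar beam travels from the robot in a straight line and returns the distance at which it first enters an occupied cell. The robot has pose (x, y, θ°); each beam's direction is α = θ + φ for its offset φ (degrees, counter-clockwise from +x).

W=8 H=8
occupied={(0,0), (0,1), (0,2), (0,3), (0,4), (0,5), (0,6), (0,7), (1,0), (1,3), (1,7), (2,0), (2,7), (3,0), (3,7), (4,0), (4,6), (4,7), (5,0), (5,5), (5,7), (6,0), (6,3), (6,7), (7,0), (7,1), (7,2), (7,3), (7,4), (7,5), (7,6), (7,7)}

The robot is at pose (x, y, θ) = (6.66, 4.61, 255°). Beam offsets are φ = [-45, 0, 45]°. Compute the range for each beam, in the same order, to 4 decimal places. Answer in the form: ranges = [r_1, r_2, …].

beam 1: φ=-45°, α=210°
  d=(-0.8660,-0.5000)  start (6,4)  tX=0.7621 tY=1.2200  stride 1/|dx|=1.1547 1/|dy|=2.0000
    cross x-line → (5,4), t=0.7621
    cross y-line → (5,3), t=1.2200
    cross x-line → (4,3), t=1.9168
    cross x-line → (3,3), t=3.0715
    cross y-line → (3,2), t=3.2200
    cross x-line → (2,2), t=4.2262
    cross y-line → (2,1), t=5.2200
    cross x-line → (1,1), t=5.3809
    cross x-line → (0,1), t=6.5356 (wall)
  → r_1 = 6.5356
beam 2: φ=0°, α=255°
  d=(-0.2588,-0.9659)  start (6,4)  tX=2.5500 tY=0.6315  stride 1/|dx|=3.8637 1/|dy|=1.0353
    cross y-line → (6,3), t=0.6315 (wall)
  → r_2 = 0.6315
beam 3: φ=45°, α=300°
  d=(0.5000,-0.8660)  start (6,4)  tX=0.6800 tY=0.7044  stride 1/|dx|=2.0000 1/|dy|=1.1547
    cross x-line → (7,4), t=0.6800 (wall)
  → r_3 = 0.6800

ranges = [6.5356, 0.6315, 0.6800]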